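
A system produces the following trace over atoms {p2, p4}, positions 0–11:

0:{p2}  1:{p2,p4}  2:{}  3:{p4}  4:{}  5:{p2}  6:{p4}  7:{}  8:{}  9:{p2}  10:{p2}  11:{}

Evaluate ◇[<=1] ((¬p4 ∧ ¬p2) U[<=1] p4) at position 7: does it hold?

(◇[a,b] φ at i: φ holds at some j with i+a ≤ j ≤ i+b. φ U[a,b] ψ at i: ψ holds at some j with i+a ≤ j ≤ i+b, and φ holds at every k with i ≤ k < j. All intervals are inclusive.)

Check ((¬p4 ∧ ¬p2) U[<=1] p4) at each j in [7,8]:
  j=7: fails
  j=8: fails
No position in the window satisfies it → formula fails.

False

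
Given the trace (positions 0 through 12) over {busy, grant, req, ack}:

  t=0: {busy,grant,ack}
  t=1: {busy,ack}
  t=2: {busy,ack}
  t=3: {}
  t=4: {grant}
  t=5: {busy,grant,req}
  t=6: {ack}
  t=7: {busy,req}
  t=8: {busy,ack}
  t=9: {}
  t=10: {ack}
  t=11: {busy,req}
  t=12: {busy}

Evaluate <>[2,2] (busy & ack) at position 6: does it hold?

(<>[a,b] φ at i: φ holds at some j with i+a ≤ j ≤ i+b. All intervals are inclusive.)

True

Check (busy & ack) at each j in [8,8]:
  j=8: true
Found at j=8 → formula holds.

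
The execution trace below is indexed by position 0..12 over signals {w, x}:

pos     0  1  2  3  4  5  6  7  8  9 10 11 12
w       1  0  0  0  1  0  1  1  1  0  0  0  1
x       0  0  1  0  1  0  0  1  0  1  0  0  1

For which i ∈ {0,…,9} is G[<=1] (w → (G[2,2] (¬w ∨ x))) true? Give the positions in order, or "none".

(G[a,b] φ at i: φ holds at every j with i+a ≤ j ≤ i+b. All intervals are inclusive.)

0, 1, 2, 7, 8, 9

Evaluate at each i in [0,9]:
  i=0: ✓ (all of [0,1])
  i=1: ✓ (all of [1,2])
  i=2: ✓ (all of [2,3])
  i=3: ✗ (fails at j=4)
  i=4: ✗ (fails at j=4)
  i=5: ✗ (fails at j=6)
  i=6: ✗ (fails at j=6)
  i=7: ✓ (all of [7,8])
  i=8: ✓ (all of [8,9])
  i=9: ✓ (all of [9,10])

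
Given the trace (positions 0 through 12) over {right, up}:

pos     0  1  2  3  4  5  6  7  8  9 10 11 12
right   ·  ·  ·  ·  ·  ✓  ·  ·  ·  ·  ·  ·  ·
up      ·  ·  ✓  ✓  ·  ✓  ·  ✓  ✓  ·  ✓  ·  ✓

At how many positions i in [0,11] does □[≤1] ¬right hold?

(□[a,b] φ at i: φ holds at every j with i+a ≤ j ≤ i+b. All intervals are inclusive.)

10

Evaluate at each i in [0,11]:
  i=0: ✓ (all of [0,1])
  i=1: ✓ (all of [1,2])
  i=2: ✓ (all of [2,3])
  i=3: ✓ (all of [3,4])
  i=4: ✗ (fails at j=5)
  i=5: ✗ (fails at j=5)
  i=6: ✓ (all of [6,7])
  i=7: ✓ (all of [7,8])
  i=8: ✓ (all of [8,9])
  i=9: ✓ (all of [9,10])
  i=10: ✓ (all of [10,11])
  i=11: ✓ (all of [11,12])
Positions where it holds: {0, 1, 2, 3, 6, 7, 8, 9, 10, 11} → 10.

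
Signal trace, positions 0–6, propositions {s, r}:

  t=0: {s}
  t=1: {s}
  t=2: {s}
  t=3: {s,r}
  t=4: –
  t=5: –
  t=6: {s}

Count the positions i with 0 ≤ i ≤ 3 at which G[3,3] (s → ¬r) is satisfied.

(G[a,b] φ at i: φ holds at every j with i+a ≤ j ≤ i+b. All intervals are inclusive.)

3

Evaluate at each i in [0,3]:
  i=0: ✗ (fails at j=3)
  i=1: ✓ (all of [4,4])
  i=2: ✓ (all of [5,5])
  i=3: ✓ (all of [6,6])
Positions where it holds: {1, 2, 3} → 3.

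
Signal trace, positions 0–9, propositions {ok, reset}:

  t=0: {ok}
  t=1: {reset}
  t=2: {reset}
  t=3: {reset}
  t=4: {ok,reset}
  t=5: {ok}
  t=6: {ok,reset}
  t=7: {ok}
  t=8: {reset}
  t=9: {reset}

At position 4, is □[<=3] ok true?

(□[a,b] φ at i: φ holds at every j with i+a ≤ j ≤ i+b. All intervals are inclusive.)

True

Check ok at every j in [4,7]:
  j=4: true
  j=5: true
  j=6: true
  j=7: true
All positions satisfy it → formula holds.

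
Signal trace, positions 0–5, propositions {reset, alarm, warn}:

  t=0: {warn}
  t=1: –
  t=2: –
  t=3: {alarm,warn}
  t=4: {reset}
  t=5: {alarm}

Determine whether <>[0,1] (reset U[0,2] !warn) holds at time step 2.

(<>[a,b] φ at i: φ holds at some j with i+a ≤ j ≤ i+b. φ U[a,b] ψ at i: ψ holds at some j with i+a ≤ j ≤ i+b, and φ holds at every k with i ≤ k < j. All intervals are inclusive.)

Holds

Check (reset U[0,2] !warn) at each j in [2,3]:
  j=2: holds
  j=3: fails
Found at j=2 → formula holds.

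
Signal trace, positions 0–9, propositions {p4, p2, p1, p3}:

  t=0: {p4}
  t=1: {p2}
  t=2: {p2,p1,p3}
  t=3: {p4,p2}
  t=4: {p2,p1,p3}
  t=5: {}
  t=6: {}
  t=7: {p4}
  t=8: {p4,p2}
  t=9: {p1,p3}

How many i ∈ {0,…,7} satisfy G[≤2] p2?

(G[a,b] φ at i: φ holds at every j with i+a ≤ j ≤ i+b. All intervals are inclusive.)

Evaluate at each i in [0,7]:
  i=0: ✗ (fails at j=0)
  i=1: ✓ (all of [1,3])
  i=2: ✓ (all of [2,4])
  i=3: ✗ (fails at j=5)
  i=4: ✗ (fails at j=5)
  i=5: ✗ (fails at j=5)
  i=6: ✗ (fails at j=6)
  i=7: ✗ (fails at j=7)
Positions where it holds: {1, 2} → 2.

2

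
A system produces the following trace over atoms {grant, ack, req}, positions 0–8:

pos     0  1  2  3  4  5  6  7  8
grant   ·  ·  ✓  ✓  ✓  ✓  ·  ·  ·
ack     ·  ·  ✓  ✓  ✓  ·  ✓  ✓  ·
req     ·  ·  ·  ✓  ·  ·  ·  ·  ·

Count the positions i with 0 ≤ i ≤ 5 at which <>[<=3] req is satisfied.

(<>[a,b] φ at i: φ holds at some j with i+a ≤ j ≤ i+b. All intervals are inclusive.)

4

Evaluate at each i in [0,5]:
  i=0: ✓ (witness j=3)
  i=1: ✓ (witness j=3)
  i=2: ✓ (witness j=3)
  i=3: ✓ (witness j=3)
  i=4: ✗ (none in [4,7])
  i=5: ✗ (none in [5,8])
Positions where it holds: {0, 1, 2, 3} → 4.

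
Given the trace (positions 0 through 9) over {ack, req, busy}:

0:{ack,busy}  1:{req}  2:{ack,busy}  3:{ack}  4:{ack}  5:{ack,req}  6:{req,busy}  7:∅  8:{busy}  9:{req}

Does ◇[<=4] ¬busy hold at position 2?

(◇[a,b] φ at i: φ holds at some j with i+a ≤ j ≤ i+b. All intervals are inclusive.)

True

Check ¬busy at each j in [2,6]:
  j=2: false
  j=3: true
  j=4: true
  j=5: true
  j=6: false
Found at j=3 → formula holds.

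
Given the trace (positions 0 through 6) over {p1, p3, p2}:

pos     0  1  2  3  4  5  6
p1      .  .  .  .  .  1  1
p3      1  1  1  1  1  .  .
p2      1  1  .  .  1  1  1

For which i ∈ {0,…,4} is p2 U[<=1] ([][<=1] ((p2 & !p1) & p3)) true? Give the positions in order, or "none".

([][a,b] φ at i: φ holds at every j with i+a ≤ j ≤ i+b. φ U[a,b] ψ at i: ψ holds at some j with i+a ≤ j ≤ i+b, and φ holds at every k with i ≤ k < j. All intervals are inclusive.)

Evaluate at each i in [0,4]:
  i=0: ✓ (rhs at j=0)
  i=1: ✗ (no rhs in [1,2])
  i=2: ✗ (no rhs in [2,3])
  i=3: ✗ (no rhs in [3,4])
  i=4: ✗ (no rhs in [4,5])

0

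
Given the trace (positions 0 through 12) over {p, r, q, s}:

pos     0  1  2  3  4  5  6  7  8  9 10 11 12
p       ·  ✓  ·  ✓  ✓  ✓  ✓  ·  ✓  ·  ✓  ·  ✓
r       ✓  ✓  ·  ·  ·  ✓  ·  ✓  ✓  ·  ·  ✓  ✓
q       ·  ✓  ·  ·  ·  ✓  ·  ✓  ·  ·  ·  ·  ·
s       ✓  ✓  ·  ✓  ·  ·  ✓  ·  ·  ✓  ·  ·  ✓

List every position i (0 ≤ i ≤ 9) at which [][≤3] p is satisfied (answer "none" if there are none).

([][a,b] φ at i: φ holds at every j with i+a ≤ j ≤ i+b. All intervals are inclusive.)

3

Evaluate at each i in [0,9]:
  i=0: ✗ (fails at j=0)
  i=1: ✗ (fails at j=2)
  i=2: ✗ (fails at j=2)
  i=3: ✓ (all of [3,6])
  i=4: ✗ (fails at j=7)
  i=5: ✗ (fails at j=7)
  i=6: ✗ (fails at j=7)
  i=7: ✗ (fails at j=7)
  i=8: ✗ (fails at j=9)
  i=9: ✗ (fails at j=9)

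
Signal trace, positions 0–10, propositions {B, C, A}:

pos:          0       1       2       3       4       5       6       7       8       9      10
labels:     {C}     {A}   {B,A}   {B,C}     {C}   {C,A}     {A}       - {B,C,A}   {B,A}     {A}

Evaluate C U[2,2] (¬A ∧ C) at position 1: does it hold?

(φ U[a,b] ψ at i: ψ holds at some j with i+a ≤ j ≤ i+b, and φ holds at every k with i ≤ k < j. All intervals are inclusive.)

Need some j in [3,3] with (¬A ∧ C), and C at every k in [1,j-1].
  j=3: (¬A ∧ C) holds, but C fails at k=1 → not this j.
No j in the window works → until fails.

False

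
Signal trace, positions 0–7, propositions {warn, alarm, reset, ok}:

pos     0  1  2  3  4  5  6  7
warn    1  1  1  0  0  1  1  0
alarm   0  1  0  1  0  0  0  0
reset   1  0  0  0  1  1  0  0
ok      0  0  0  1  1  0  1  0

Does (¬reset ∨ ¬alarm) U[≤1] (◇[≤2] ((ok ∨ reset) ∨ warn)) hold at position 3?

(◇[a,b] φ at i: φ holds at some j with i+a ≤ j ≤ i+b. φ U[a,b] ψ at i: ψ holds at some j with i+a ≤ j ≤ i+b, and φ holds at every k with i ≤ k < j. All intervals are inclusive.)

Holds

Need some j in [3,4] with ◇[≤2] ((ok ∨ reset) ∨ warn), and (¬reset ∨ ¬alarm) at every k in [3,j-1].
  j=3: ◇[≤2] ((ok ∨ reset) ∨ warn) holds; no prefix to check → satisfied.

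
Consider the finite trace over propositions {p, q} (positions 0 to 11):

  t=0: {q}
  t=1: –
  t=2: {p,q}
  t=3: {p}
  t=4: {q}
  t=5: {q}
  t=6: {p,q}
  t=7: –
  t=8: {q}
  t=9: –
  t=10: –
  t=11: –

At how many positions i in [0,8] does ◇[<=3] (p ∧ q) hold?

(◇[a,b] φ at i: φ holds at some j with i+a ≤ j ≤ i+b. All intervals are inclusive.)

7

Evaluate at each i in [0,8]:
  i=0: ✓ (witness j=2)
  i=1: ✓ (witness j=2)
  i=2: ✓ (witness j=2)
  i=3: ✓ (witness j=6)
  i=4: ✓ (witness j=6)
  i=5: ✓ (witness j=6)
  i=6: ✓ (witness j=6)
  i=7: ✗ (none in [7,10])
  i=8: ✗ (none in [8,11])
Positions where it holds: {0, 1, 2, 3, 4, 5, 6} → 7.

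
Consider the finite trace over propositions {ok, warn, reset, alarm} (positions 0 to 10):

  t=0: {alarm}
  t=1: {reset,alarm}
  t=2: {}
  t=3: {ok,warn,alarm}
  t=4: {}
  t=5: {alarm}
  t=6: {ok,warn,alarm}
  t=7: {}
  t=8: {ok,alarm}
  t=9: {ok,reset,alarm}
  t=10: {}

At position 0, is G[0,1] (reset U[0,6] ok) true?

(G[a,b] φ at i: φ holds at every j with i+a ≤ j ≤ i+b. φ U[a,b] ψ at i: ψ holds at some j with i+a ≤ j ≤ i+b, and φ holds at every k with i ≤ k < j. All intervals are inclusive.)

Does not hold

Check (reset U[0,6] ok) at every j in [0,1]:
  j=0: fails
  j=1: fails
Fails at j=0 → formula fails.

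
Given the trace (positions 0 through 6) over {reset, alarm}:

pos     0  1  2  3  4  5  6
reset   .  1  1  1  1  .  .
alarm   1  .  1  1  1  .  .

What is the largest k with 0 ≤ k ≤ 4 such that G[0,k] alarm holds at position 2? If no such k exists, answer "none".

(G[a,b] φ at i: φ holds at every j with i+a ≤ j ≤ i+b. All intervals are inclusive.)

alarm must hold from j=2 onward; find where it first fails.
  j=2: holds
  j=3: holds
  j=4: holds
  j=5: fails
Holds on [2,4], so largest k = 2.

2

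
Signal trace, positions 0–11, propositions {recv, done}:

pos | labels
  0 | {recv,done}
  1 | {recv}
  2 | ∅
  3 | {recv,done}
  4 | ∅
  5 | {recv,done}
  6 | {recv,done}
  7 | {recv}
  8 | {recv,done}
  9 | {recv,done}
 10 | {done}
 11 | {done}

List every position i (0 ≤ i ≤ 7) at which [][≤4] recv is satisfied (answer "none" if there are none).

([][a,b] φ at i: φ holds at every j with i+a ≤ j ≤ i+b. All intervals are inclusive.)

5

Evaluate at each i in [0,7]:
  i=0: ✗ (fails at j=2)
  i=1: ✗ (fails at j=2)
  i=2: ✗ (fails at j=2)
  i=3: ✗ (fails at j=4)
  i=4: ✗ (fails at j=4)
  i=5: ✓ (all of [5,9])
  i=6: ✗ (fails at j=10)
  i=7: ✗ (fails at j=10)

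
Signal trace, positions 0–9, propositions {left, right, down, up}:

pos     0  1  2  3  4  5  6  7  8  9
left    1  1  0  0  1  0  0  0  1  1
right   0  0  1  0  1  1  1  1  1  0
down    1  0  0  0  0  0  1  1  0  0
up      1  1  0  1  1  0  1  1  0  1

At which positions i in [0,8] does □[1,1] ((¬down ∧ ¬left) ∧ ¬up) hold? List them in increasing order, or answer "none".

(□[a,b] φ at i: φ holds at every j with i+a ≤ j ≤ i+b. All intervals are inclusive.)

1, 4

Evaluate at each i in [0,8]:
  i=0: ✗ (fails at j=1)
  i=1: ✓ (all of [2,2])
  i=2: ✗ (fails at j=3)
  i=3: ✗ (fails at j=4)
  i=4: ✓ (all of [5,5])
  i=5: ✗ (fails at j=6)
  i=6: ✗ (fails at j=7)
  i=7: ✗ (fails at j=8)
  i=8: ✗ (fails at j=9)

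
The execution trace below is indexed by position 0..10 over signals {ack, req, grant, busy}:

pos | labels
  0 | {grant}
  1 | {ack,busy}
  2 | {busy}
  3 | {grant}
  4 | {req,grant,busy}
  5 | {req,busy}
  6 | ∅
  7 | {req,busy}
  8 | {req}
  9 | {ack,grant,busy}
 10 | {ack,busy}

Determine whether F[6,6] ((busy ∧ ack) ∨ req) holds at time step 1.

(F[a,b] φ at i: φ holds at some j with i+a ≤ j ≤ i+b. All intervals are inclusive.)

True

Check ((busy ∧ ack) ∨ req) at each j in [7,7]:
  j=7: true
Found at j=7 → formula holds.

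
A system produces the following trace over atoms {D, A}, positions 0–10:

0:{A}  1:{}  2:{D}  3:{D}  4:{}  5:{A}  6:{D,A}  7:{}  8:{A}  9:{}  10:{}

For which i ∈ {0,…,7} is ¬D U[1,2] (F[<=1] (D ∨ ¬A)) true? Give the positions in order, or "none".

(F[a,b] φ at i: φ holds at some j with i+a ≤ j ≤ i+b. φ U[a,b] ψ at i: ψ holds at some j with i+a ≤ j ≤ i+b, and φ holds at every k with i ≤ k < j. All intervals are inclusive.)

Evaluate at each i in [0,7]:
  i=0: ✓ (rhs at j=1; lhs holds on [0,0])
  i=1: ✓ (rhs at j=2; lhs holds on [1,1])
  i=2: ✗ (lhs fails at k=2 before rhs at j=3)
  i=3: ✗ (lhs fails at k=3 before rhs at j=4)
  i=4: ✓ (rhs at j=5; lhs holds on [4,4])
  i=5: ✓ (rhs at j=6; lhs holds on [5,5])
  i=6: ✗ (lhs fails at k=6 before rhs at j=7)
  i=7: ✓ (rhs at j=8; lhs holds on [7,7])

0, 1, 4, 5, 7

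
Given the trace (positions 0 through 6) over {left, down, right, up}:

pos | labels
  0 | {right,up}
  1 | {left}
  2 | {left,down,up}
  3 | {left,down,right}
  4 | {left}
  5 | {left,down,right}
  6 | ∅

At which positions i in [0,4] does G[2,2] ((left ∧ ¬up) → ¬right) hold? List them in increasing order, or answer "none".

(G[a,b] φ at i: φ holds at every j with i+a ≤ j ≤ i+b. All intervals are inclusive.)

0, 2, 4

Evaluate at each i in [0,4]:
  i=0: ✓ (all of [2,2])
  i=1: ✗ (fails at j=3)
  i=2: ✓ (all of [4,4])
  i=3: ✗ (fails at j=5)
  i=4: ✓ (all of [6,6])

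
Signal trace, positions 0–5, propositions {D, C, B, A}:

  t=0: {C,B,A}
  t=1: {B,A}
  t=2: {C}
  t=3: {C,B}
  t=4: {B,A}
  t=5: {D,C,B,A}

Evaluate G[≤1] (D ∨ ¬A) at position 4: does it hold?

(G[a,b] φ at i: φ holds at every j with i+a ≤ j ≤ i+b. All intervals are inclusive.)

Check (D ∨ ¬A) at every j in [4,5]:
  j=4: false
  j=5: true
Fails at j=4 → formula fails.

False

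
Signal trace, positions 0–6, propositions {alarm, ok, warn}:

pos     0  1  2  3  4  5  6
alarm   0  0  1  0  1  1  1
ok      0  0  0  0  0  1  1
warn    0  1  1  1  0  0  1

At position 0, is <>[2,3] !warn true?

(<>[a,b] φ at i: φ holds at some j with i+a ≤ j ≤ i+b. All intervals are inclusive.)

Check !warn at each j in [2,3]:
  j=2: false
  j=3: false
No position in the window satisfies it → formula fails.

No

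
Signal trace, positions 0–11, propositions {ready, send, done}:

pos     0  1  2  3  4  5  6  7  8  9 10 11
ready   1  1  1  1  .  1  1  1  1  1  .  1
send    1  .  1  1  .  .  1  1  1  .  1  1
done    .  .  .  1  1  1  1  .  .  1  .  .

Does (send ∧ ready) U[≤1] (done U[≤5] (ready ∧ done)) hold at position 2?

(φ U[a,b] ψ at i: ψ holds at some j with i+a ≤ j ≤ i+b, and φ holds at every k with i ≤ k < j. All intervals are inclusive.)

Holds

Need some j in [2,3] with (done U[≤5] (ready ∧ done)), and (send ∧ ready) at every k in [2,j-1].
  j=2: (done U[≤5] (ready ∧ done)) — fails.
  j=3: (done U[≤5] (ready ∧ done)) holds; (send ∧ ready) holds at every k in [2,2] → satisfied.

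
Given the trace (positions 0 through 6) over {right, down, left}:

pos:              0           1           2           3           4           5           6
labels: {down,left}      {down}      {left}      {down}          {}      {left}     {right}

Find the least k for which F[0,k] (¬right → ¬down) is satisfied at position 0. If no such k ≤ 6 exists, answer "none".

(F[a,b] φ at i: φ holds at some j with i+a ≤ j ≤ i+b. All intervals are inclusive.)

2

Scan j = 0,1,… for (¬right → ¬down):
  j=0: fails
  j=1: fails
  j=2: holds
First hit at j=2, so smallest k = 2-0 = 2.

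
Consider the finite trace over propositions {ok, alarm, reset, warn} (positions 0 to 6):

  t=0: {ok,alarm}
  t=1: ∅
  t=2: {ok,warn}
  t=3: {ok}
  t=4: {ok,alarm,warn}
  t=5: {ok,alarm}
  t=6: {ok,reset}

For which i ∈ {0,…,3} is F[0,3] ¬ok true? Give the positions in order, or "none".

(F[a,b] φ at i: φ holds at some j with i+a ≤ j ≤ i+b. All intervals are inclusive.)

0, 1

Evaluate at each i in [0,3]:
  i=0: ✓ (witness j=1)
  i=1: ✓ (witness j=1)
  i=2: ✗ (none in [2,5])
  i=3: ✗ (none in [3,6])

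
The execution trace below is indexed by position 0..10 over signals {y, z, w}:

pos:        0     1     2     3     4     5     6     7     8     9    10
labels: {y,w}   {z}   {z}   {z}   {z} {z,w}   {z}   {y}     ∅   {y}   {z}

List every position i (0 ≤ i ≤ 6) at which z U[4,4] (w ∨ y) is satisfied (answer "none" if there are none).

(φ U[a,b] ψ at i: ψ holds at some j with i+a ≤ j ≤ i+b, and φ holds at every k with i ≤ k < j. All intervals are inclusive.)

1, 3

Evaluate at each i in [0,6]:
  i=0: ✗ (no rhs in [4,4])
  i=1: ✓ (rhs at j=5; lhs holds on [1,4])
  i=2: ✗ (no rhs in [6,6])
  i=3: ✓ (rhs at j=7; lhs holds on [3,6])
  i=4: ✗ (no rhs in [8,8])
  i=5: ✗ (lhs fails at k=7 before rhs at j=9)
  i=6: ✗ (no rhs in [10,10])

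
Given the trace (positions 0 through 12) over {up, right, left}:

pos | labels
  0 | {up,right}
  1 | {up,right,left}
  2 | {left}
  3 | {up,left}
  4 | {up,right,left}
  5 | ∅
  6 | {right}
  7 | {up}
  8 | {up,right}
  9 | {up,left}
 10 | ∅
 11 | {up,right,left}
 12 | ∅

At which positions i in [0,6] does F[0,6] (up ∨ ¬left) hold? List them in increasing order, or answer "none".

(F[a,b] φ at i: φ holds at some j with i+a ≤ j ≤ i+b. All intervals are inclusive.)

0, 1, 2, 3, 4, 5, 6

Evaluate at each i in [0,6]:
  i=0: ✓ (witness j=0)
  i=1: ✓ (witness j=1)
  i=2: ✓ (witness j=3)
  i=3: ✓ (witness j=3)
  i=4: ✓ (witness j=4)
  i=5: ✓ (witness j=5)
  i=6: ✓ (witness j=6)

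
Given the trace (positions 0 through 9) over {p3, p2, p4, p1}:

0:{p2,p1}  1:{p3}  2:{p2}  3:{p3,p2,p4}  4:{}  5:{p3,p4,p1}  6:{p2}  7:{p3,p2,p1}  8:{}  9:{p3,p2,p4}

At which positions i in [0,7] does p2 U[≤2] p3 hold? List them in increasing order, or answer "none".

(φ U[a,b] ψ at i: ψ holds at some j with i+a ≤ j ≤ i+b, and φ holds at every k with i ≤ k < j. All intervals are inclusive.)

Evaluate at each i in [0,7]:
  i=0: ✓ (rhs at j=1; lhs holds on [0,0])
  i=1: ✓ (rhs at j=1)
  i=2: ✓ (rhs at j=3; lhs holds on [2,2])
  i=3: ✓ (rhs at j=3)
  i=4: ✗ (lhs fails at k=4 before rhs at j=5)
  i=5: ✓ (rhs at j=5)
  i=6: ✓ (rhs at j=7; lhs holds on [6,6])
  i=7: ✓ (rhs at j=7)

0, 1, 2, 3, 5, 6, 7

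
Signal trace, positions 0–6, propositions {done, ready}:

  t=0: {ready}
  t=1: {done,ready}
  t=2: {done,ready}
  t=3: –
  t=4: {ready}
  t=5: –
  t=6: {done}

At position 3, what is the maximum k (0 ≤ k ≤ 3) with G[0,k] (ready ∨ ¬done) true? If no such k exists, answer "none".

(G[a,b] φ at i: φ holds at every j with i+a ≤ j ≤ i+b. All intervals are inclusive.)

(ready ∨ ¬done) must hold from j=3 onward; find where it first fails.
  j=3: holds
  j=4: holds
  j=5: holds
  j=6: fails
Holds on [3,5], so largest k = 2.

2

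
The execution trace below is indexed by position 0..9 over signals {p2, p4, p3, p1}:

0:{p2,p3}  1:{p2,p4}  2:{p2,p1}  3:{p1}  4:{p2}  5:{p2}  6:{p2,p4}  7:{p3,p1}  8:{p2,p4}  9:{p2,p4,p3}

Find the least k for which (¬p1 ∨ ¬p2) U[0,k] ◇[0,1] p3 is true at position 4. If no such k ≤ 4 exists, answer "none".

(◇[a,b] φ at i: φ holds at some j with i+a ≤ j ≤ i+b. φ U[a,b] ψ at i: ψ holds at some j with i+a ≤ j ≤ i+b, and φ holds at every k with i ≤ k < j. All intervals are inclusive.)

2

Need earliest j ≥ 4 with ◇[0,1] p3, and (¬p1 ∨ ¬p2) at every k in [4,j-1].
  j=4: rhs fails.
  j=5: rhs fails.
  j=6: rhs holds; lhs holds on [4,5]. k = 2.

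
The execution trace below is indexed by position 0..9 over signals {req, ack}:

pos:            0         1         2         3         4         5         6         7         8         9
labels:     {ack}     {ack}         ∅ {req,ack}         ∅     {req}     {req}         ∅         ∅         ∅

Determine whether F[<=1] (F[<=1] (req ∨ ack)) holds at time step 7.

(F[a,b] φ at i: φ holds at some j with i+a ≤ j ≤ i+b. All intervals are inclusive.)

No

Check F[<=1] (req ∨ ack) at each j in [7,8]:
  j=7: fails (none in [7,8])
  j=8: fails (none in [8,9])
No position in the window satisfies it → formula fails.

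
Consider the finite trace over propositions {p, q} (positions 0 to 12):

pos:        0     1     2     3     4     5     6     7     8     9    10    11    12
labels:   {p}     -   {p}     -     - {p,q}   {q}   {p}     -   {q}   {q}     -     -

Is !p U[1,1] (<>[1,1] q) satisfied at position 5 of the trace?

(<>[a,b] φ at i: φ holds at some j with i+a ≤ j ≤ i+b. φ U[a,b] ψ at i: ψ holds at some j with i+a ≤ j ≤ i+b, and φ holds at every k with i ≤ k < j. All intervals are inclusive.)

False

Need some j in [6,6] with <>[1,1] q, and !p at every k in [5,j-1].
  j=6: <>[1,1] q — fails (none in [7,7]).
No j in the window works → until fails.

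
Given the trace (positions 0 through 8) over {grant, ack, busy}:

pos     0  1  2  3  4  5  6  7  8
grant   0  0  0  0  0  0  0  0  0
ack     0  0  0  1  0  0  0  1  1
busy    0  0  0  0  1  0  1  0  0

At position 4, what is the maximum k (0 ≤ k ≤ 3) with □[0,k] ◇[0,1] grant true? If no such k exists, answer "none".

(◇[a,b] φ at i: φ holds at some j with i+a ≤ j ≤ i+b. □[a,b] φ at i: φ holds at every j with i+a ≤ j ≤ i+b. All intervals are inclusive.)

◇[0,1] grant must hold from j=4 onward; find where it first fails.
  j=4: fails → no k works.

none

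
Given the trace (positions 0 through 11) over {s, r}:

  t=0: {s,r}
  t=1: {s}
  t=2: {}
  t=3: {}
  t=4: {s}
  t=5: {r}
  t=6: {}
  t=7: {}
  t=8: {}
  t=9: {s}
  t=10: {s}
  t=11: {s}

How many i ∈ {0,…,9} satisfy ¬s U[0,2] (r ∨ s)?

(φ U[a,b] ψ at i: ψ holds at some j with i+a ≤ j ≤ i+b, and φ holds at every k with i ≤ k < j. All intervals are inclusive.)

Evaluate at each i in [0,9]:
  i=0: ✓ (rhs at j=0)
  i=1: ✓ (rhs at j=1)
  i=2: ✓ (rhs at j=4; lhs holds on [2,3])
  i=3: ✓ (rhs at j=4; lhs holds on [3,3])
  i=4: ✓ (rhs at j=4)
  i=5: ✓ (rhs at j=5)
  i=6: ✗ (no rhs in [6,8])
  i=7: ✓ (rhs at j=9; lhs holds on [7,8])
  i=8: ✓ (rhs at j=9; lhs holds on [8,8])
  i=9: ✓ (rhs at j=9)
Positions where it holds: {0, 1, 2, 3, 4, 5, 7, 8, 9} → 9.

9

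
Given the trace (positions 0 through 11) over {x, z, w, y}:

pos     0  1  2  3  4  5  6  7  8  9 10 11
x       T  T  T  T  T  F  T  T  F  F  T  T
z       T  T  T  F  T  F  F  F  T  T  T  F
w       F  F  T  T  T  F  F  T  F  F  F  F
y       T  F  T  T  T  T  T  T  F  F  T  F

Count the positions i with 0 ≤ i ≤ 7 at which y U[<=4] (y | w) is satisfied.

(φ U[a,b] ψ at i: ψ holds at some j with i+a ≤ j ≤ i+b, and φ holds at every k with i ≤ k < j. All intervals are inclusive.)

7

Evaluate at each i in [0,7]:
  i=0: ✓ (rhs at j=0)
  i=1: ✗ (lhs fails at k=1 before rhs at j=2)
  i=2: ✓ (rhs at j=2)
  i=3: ✓ (rhs at j=3)
  i=4: ✓ (rhs at j=4)
  i=5: ✓ (rhs at j=5)
  i=6: ✓ (rhs at j=6)
  i=7: ✓ (rhs at j=7)
Positions where it holds: {0, 2, 3, 4, 5, 6, 7} → 7.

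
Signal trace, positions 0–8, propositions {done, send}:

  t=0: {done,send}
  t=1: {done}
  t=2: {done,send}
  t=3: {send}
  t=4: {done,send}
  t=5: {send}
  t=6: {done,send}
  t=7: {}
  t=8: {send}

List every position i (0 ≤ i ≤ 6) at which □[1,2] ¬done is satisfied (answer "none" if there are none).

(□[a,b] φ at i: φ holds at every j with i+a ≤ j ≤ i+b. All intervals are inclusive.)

Evaluate at each i in [0,6]:
  i=0: ✗ (fails at j=1)
  i=1: ✗ (fails at j=2)
  i=2: ✗ (fails at j=4)
  i=3: ✗ (fails at j=4)
  i=4: ✗ (fails at j=6)
  i=5: ✗ (fails at j=6)
  i=6: ✓ (all of [7,8])

6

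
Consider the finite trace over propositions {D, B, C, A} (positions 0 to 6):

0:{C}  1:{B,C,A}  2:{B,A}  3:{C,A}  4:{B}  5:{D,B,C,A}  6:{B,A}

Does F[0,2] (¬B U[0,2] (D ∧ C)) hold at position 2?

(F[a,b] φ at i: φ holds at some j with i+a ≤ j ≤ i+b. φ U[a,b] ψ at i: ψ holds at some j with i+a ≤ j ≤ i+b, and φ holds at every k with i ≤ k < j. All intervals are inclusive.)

Check (¬B U[0,2] (D ∧ C)) at each j in [2,4]:
  j=2: fails
  j=3: fails
  j=4: fails
No position in the window satisfies it → formula fails.

Does not hold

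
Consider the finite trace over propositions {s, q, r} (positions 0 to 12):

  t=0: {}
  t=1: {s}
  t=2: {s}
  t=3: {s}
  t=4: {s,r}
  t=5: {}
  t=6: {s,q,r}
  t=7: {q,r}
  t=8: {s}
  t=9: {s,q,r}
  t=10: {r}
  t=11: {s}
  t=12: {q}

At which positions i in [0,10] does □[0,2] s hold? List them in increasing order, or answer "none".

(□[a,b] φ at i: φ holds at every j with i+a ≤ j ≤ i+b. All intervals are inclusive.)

1, 2

Evaluate at each i in [0,10]:
  i=0: ✗ (fails at j=0)
  i=1: ✓ (all of [1,3])
  i=2: ✓ (all of [2,4])
  i=3: ✗ (fails at j=5)
  i=4: ✗ (fails at j=5)
  i=5: ✗ (fails at j=5)
  i=6: ✗ (fails at j=7)
  i=7: ✗ (fails at j=7)
  i=8: ✗ (fails at j=10)
  i=9: ✗ (fails at j=10)
  i=10: ✗ (fails at j=10)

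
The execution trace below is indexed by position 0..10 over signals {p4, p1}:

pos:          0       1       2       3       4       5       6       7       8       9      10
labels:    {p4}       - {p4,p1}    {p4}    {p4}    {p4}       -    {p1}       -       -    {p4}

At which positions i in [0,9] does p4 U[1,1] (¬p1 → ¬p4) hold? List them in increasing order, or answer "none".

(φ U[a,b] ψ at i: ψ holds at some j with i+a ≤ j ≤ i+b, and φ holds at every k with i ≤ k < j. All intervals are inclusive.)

0, 5

Evaluate at each i in [0,9]:
  i=0: ✓ (rhs at j=1; lhs holds on [0,0])
  i=1: ✗ (lhs fails at k=1 before rhs at j=2)
  i=2: ✗ (no rhs in [3,3])
  i=3: ✗ (no rhs in [4,4])
  i=4: ✗ (no rhs in [5,5])
  i=5: ✓ (rhs at j=6; lhs holds on [5,5])
  i=6: ✗ (lhs fails at k=6 before rhs at j=7)
  i=7: ✗ (lhs fails at k=7 before rhs at j=8)
  i=8: ✗ (lhs fails at k=8 before rhs at j=9)
  i=9: ✗ (no rhs in [10,10])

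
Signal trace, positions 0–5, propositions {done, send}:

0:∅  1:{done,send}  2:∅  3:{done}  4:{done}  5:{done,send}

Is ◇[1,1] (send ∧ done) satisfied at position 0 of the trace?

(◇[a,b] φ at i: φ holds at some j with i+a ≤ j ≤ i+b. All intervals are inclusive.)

Yes

Check (send ∧ done) at each j in [1,1]:
  j=1: true
Found at j=1 → formula holds.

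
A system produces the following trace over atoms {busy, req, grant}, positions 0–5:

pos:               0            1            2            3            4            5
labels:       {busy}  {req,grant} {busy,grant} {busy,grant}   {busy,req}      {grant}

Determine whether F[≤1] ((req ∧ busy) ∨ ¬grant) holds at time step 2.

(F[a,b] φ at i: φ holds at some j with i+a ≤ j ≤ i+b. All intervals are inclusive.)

Check ((req ∧ busy) ∨ ¬grant) at each j in [2,3]:
  j=2: false
  j=3: false
No position in the window satisfies it → formula fails.

Does not hold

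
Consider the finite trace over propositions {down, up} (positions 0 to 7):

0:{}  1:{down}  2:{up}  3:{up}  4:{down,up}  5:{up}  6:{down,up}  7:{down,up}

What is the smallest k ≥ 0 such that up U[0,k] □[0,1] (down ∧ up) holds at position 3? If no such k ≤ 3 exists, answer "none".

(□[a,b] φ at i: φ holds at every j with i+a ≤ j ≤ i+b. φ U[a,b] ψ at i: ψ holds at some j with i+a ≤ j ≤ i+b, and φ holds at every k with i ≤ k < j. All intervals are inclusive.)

Need earliest j ≥ 3 with □[0,1] (down ∧ up), and up at every k in [3,j-1].
  j=3: rhs fails.
  j=4: rhs fails.
  j=5: rhs fails.
  j=6: rhs holds; lhs holds on [3,5]. k = 3.

3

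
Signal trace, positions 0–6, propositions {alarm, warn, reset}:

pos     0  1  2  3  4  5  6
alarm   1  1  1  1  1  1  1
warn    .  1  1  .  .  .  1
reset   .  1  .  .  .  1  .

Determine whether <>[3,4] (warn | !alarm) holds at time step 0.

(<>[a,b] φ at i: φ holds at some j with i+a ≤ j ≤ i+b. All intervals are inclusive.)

Does not hold

Check (warn | !alarm) at each j in [3,4]:
  j=3: false
  j=4: false
No position in the window satisfies it → formula fails.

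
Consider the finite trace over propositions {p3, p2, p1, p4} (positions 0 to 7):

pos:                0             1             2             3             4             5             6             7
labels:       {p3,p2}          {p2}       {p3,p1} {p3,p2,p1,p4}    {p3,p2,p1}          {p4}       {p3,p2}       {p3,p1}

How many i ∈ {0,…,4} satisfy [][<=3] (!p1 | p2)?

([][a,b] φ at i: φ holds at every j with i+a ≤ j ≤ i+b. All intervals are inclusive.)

1

Evaluate at each i in [0,4]:
  i=0: ✗ (fails at j=2)
  i=1: ✗ (fails at j=2)
  i=2: ✗ (fails at j=2)
  i=3: ✓ (all of [3,6])
  i=4: ✗ (fails at j=7)
Positions where it holds: {3} → 1.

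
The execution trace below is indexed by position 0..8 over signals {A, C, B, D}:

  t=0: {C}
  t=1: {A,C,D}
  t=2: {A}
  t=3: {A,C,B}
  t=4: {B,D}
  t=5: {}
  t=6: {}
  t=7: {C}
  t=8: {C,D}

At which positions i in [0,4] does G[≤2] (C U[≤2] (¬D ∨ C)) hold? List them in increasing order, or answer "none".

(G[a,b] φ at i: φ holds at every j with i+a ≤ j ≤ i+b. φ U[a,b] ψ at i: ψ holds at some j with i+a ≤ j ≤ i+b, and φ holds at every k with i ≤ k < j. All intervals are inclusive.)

Evaluate at each i in [0,4]:
  i=0: ✓ (all of [0,2])
  i=1: ✓ (all of [1,3])
  i=2: ✗ (fails at j=4)
  i=3: ✗ (fails at j=4)
  i=4: ✗ (fails at j=4)

0, 1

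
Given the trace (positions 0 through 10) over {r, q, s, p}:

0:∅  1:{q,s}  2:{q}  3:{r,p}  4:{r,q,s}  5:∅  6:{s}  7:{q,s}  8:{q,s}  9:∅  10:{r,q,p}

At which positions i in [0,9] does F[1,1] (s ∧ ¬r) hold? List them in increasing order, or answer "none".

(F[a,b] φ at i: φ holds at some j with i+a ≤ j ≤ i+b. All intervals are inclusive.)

0, 5, 6, 7

Evaluate at each i in [0,9]:
  i=0: ✓ (witness j=1)
  i=1: ✗ (none in [2,2])
  i=2: ✗ (none in [3,3])
  i=3: ✗ (none in [4,4])
  i=4: ✗ (none in [5,5])
  i=5: ✓ (witness j=6)
  i=6: ✓ (witness j=7)
  i=7: ✓ (witness j=8)
  i=8: ✗ (none in [9,9])
  i=9: ✗ (none in [10,10])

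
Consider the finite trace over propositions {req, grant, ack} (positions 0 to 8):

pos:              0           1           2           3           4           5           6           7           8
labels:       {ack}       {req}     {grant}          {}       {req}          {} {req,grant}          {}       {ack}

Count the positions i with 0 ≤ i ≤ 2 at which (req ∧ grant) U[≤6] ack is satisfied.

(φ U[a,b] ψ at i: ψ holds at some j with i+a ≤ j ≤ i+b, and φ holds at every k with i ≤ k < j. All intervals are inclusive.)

Evaluate at each i in [0,2]:
  i=0: ✓ (rhs at j=0)
  i=1: ✗ (no rhs in [1,7])
  i=2: ✗ (lhs fails at k=2 before rhs at j=8)
Positions where it holds: {0} → 1.

1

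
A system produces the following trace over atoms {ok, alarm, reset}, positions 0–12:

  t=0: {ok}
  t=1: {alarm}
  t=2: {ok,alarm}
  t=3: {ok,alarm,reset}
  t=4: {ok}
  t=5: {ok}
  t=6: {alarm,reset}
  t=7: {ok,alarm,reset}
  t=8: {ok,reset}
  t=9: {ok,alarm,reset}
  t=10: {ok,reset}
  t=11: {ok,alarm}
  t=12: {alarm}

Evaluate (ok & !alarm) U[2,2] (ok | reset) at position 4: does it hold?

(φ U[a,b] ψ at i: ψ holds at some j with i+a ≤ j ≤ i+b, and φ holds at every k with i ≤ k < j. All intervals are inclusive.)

Yes

Need some j in [6,6] with (ok | reset), and (ok & !alarm) at every k in [4,j-1].
  j=6: (ok | reset) holds; (ok & !alarm) holds at every k in [4,5] → satisfied.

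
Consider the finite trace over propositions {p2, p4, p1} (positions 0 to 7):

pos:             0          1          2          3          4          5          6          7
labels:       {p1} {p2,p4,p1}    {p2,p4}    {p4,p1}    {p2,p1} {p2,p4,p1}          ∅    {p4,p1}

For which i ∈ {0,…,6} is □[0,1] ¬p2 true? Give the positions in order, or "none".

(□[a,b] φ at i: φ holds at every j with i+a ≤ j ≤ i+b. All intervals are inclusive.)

6

Evaluate at each i in [0,6]:
  i=0: ✗ (fails at j=1)
  i=1: ✗ (fails at j=1)
  i=2: ✗ (fails at j=2)
  i=3: ✗ (fails at j=4)
  i=4: ✗ (fails at j=4)
  i=5: ✗ (fails at j=5)
  i=6: ✓ (all of [6,7])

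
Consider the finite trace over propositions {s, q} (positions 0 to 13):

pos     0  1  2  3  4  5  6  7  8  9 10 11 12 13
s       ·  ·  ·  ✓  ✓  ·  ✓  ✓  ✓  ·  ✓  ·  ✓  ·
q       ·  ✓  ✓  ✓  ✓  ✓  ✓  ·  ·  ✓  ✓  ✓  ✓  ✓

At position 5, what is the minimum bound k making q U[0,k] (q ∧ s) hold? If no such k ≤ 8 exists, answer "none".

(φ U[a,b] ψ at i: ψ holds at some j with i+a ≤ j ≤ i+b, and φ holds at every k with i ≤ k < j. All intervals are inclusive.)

1

Need earliest j ≥ 5 with (q ∧ s), and q at every k in [5,j-1].
  j=5: rhs fails.
  j=6: rhs holds; lhs holds on [5,5]. k = 1.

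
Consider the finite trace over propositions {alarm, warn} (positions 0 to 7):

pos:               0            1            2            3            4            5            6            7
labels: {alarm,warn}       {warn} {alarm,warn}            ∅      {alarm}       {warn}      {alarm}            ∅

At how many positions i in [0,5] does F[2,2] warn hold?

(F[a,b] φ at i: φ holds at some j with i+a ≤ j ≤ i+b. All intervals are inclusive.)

Evaluate at each i in [0,5]:
  i=0: ✓ (witness j=2)
  i=1: ✗ (none in [3,3])
  i=2: ✗ (none in [4,4])
  i=3: ✓ (witness j=5)
  i=4: ✗ (none in [6,6])
  i=5: ✗ (none in [7,7])
Positions where it holds: {0, 3} → 2.

2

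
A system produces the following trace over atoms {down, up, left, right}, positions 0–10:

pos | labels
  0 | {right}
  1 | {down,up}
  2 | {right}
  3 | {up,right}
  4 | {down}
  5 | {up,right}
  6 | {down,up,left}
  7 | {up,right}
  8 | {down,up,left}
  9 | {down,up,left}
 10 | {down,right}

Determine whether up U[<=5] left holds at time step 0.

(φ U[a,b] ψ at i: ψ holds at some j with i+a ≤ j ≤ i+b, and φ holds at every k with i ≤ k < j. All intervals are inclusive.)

Need some j in [0,5] with left, and up at every k in [0,j-1].
  j=0: left false.
  j=1: left false.
  j=2: left false.
  j=3: left false.
  j=4: left false.
  j=5: left false.
No j in the window works → until fails.

No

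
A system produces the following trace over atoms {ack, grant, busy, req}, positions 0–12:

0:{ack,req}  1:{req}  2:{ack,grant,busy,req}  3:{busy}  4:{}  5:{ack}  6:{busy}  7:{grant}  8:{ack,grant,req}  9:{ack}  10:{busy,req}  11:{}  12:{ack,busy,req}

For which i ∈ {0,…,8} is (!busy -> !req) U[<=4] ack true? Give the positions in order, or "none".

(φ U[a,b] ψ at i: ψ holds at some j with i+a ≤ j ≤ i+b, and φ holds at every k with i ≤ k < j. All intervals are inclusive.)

Evaluate at each i in [0,8]:
  i=0: ✓ (rhs at j=0)
  i=1: ✗ (lhs fails at k=1 before rhs at j=2)
  i=2: ✓ (rhs at j=2)
  i=3: ✓ (rhs at j=5; lhs holds on [3,4])
  i=4: ✓ (rhs at j=5; lhs holds on [4,4])
  i=5: ✓ (rhs at j=5)
  i=6: ✓ (rhs at j=8; lhs holds on [6,7])
  i=7: ✓ (rhs at j=8; lhs holds on [7,7])
  i=8: ✓ (rhs at j=8)

0, 2, 3, 4, 5, 6, 7, 8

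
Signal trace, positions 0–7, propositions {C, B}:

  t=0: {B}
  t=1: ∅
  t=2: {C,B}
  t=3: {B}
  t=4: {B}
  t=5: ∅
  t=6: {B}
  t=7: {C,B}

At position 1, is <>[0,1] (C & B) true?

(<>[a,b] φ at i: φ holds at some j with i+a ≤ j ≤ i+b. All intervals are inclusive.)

Check (C & B) at each j in [1,2]:
  j=1: false
  j=2: true
Found at j=2 → formula holds.

True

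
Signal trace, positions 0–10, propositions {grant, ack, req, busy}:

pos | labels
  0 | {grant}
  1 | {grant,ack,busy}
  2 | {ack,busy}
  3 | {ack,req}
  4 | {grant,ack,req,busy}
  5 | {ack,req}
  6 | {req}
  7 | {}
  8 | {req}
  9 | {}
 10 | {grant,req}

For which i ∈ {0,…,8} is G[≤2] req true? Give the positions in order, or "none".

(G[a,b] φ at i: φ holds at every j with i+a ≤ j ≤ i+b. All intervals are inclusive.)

Evaluate at each i in [0,8]:
  i=0: ✗ (fails at j=0)
  i=1: ✗ (fails at j=1)
  i=2: ✗ (fails at j=2)
  i=3: ✓ (all of [3,5])
  i=4: ✓ (all of [4,6])
  i=5: ✗ (fails at j=7)
  i=6: ✗ (fails at j=7)
  i=7: ✗ (fails at j=7)
  i=8: ✗ (fails at j=9)

3, 4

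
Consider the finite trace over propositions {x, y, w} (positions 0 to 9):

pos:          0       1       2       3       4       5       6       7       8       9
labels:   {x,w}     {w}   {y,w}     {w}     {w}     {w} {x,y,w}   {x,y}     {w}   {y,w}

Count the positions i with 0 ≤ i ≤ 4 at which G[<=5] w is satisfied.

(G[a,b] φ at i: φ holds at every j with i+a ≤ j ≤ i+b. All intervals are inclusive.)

2

Evaluate at each i in [0,4]:
  i=0: ✓ (all of [0,5])
  i=1: ✓ (all of [1,6])
  i=2: ✗ (fails at j=7)
  i=3: ✗ (fails at j=7)
  i=4: ✗ (fails at j=7)
Positions where it holds: {0, 1} → 2.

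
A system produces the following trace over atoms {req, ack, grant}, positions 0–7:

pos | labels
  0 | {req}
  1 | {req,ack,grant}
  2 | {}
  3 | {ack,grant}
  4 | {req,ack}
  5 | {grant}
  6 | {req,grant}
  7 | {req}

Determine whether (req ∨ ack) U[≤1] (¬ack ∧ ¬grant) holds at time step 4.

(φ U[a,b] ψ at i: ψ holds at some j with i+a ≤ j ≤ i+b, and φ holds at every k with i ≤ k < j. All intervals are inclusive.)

False

Need some j in [4,5] with (¬ack ∧ ¬grant), and (req ∨ ack) at every k in [4,j-1].
  j=4: (¬ack ∧ ¬grant) false.
  j=5: (¬ack ∧ ¬grant) false.
No j in the window works → until fails.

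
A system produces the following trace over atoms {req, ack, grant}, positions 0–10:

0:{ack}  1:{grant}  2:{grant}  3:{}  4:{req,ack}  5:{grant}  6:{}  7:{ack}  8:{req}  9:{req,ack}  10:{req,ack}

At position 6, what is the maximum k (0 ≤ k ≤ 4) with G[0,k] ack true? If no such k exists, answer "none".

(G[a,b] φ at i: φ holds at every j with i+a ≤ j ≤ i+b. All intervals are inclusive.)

ack must hold from j=6 onward; find where it first fails.
  j=6: fails → no k works.

none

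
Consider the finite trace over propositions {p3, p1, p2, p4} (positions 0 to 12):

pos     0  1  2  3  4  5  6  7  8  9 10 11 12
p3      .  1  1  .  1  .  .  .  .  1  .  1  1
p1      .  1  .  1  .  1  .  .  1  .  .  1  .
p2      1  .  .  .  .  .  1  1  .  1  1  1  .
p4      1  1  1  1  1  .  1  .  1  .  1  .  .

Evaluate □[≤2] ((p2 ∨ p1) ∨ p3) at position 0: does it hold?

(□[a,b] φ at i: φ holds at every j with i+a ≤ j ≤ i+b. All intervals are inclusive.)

Check ((p2 ∨ p1) ∨ p3) at every j in [0,2]:
  j=0: true
  j=1: true
  j=2: true
All positions satisfy it → formula holds.

Holds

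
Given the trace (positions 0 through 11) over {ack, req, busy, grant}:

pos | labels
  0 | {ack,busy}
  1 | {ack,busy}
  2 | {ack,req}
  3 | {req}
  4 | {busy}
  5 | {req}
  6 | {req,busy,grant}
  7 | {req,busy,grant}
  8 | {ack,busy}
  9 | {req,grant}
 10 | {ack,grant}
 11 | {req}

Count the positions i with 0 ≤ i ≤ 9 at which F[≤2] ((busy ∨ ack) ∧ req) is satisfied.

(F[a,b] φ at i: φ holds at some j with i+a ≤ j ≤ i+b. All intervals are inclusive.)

Evaluate at each i in [0,9]:
  i=0: ✓ (witness j=2)
  i=1: ✓ (witness j=2)
  i=2: ✓ (witness j=2)
  i=3: ✗ (none in [3,5])
  i=4: ✓ (witness j=6)
  i=5: ✓ (witness j=6)
  i=6: ✓ (witness j=6)
  i=7: ✓ (witness j=7)
  i=8: ✗ (none in [8,10])
  i=9: ✗ (none in [9,11])
Positions where it holds: {0, 1, 2, 4, 5, 6, 7} → 7.

7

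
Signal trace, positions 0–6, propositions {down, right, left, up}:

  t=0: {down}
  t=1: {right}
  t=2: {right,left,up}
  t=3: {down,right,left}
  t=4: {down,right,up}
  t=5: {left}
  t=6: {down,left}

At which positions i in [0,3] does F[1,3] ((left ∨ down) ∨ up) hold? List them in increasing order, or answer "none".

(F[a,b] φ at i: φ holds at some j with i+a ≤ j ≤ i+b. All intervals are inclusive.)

0, 1, 2, 3

Evaluate at each i in [0,3]:
  i=0: ✓ (witness j=2)
  i=1: ✓ (witness j=2)
  i=2: ✓ (witness j=3)
  i=3: ✓ (witness j=4)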